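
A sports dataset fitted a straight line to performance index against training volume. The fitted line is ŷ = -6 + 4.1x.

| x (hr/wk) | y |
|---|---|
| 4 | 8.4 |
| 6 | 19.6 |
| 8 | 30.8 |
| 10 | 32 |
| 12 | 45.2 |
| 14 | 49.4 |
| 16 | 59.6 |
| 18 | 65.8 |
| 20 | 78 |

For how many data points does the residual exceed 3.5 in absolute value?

1

x=4: ŷ = -6 + 4.1·4 = 10.4; r = 8.4 − 10.4 = -2
x=6: ŷ = -6 + 4.1·6 = 18.6; r = 19.6 − 18.6 = 1
x=8: ŷ = -6 + 4.1·8 = 26.8; r = 30.8 − 26.8 = 4
x=10: ŷ = -6 + 4.1·10 = 35; r = 32 − 35 = -3
x=12: ŷ = -6 + 4.1·12 = 43.2; r = 45.2 − 43.2 = 2
x=14: ŷ = -6 + 4.1·14 = 51.4; r = 49.4 − 51.4 = -2
x=16: ŷ = -6 + 4.1·16 = 59.6; r = 59.6 − 59.6 = 0
x=18: ŷ = -6 + 4.1·18 = 67.8; r = 65.8 − 67.8 = -2
x=20: ŷ = -6 + 4.1·20 = 76; r = 78 − 76 = 2
|r| > 3.5: x=8 (|r|=4) → 1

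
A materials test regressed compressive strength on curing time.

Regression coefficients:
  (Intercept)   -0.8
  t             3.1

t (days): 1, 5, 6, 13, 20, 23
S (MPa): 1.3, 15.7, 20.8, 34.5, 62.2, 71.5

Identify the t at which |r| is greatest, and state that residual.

t = 13, r = -5

t=1: Ŝ = -0.8 + 3.1·1 = 2.3; r = 1.3 − 2.3 = -1
t=5: Ŝ = -0.8 + 3.1·5 = 14.7; r = 15.7 − 14.7 = 1
t=6: Ŝ = -0.8 + 3.1·6 = 17.8; r = 20.8 − 17.8 = 3
t=13: Ŝ = -0.8 + 3.1·13 = 39.5; r = 34.5 − 39.5 = -5
t=20: Ŝ = -0.8 + 3.1·20 = 61.2; r = 62.2 − 61.2 = 1
t=23: Ŝ = -0.8 + 3.1·23 = 70.5; r = 71.5 − 70.5 = 1
Largest |r| is 5 at t = 13, residual -5.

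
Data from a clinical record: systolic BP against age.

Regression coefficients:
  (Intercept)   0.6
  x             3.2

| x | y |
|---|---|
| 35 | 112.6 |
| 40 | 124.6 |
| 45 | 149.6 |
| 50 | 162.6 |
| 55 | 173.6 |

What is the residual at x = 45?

e = 5

ŷ = 0.6 + 3.2·45 = 144.6
e = 149.6 − 144.6 = 5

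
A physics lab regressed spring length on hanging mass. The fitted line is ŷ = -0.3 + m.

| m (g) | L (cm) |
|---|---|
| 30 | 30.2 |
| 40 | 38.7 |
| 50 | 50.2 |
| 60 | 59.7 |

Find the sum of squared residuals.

SSE = 1.5

m=30: ŷ = -0.3 + 30 = 29.7; e = 30.2 − 29.7 = 0.5
m=40: ŷ = -0.3 + 40 = 39.7; e = 38.7 − 39.7 = -1
m=50: ŷ = -0.3 + 50 = 49.7; e = 50.2 − 49.7 = 0.5
m=60: ŷ = -0.3 + 60 = 59.7; e = 59.7 − 59.7 = 0
SSE = 0.25 + 1 + 0.25 + 0 = 1.5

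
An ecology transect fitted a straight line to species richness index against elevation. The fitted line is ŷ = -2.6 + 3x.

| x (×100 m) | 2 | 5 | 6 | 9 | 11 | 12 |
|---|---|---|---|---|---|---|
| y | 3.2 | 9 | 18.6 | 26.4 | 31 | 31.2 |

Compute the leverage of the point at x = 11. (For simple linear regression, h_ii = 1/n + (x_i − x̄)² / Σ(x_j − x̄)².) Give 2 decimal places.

h = 0.33

x̄ = (2 + 5 + 6 + 9 + 11 + 12)/6 = 7.5
Σ(x − x̄)² = 30.25 + 6.25 + 2.25 + 2.25 + 12.25 + 20.25 = 73.5
h = 1/6 + (3.5)²/73.5 = 0.166667 + 0.166667 = 0.33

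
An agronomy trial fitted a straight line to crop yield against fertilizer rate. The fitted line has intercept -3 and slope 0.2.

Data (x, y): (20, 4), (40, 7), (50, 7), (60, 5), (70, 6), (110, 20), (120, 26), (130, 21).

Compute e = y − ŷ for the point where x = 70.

ŷ = -3 + 0.2·70 = 11
e = 6 − 11 = -5

e = -5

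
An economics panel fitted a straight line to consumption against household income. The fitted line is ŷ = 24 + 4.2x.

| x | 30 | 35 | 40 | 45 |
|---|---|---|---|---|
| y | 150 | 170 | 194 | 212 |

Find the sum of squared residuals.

SSE = 6

x=30: ŷ = 24 + 4.2·30 = 150; r = 150 − 150 = 0
x=35: ŷ = 24 + 4.2·35 = 171; r = 170 − 171 = -1
x=40: ŷ = 24 + 4.2·40 = 192; r = 194 − 192 = 2
x=45: ŷ = 24 + 4.2·45 = 213; r = 212 − 213 = -1
SSE = 0 + 1 + 4 + 1 = 6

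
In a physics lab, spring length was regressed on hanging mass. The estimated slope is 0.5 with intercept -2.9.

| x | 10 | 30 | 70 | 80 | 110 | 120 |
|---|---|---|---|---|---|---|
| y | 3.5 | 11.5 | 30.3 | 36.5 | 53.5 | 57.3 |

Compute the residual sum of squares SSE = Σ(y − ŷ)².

x=10: ŷ = -2.9 + 0.5·10 = 2.1; r = 3.5 − 2.1 = 1.4
x=30: ŷ = -2.9 + 0.5·30 = 12.1; r = 11.5 − 12.1 = -0.6
x=70: ŷ = -2.9 + 0.5·70 = 32.1; r = 30.3 − 32.1 = -1.8
x=80: ŷ = -2.9 + 0.5·80 = 37.1; r = 36.5 − 37.1 = -0.6
x=110: ŷ = -2.9 + 0.5·110 = 52.1; r = 53.5 − 52.1 = 1.4
x=120: ŷ = -2.9 + 0.5·120 = 57.1; r = 57.3 − 57.1 = 0.2
SSE = 1.96 + 0.36 + 3.24 + 0.36 + 1.96 + 0.04 = 7.92

SSE = 7.92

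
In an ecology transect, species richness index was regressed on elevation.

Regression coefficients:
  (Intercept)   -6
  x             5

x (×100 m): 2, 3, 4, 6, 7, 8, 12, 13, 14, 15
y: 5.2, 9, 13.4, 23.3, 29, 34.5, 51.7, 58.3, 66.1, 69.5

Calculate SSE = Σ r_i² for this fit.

x=2: ŷ = -6 + 5·2 = 4; r = 5.2 − 4 = 1.2
x=3: ŷ = -6 + 5·3 = 9; r = 9 − 9 = 0
x=4: ŷ = -6 + 5·4 = 14; r = 13.4 − 14 = -0.6
x=6: ŷ = -6 + 5·6 = 24; r = 23.3 − 24 = -0.7
x=7: ŷ = -6 + 5·7 = 29; r = 29 − 29 = 0
x=8: ŷ = -6 + 5·8 = 34; r = 34.5 − 34 = 0.5
x=12: ŷ = -6 + 5·12 = 54; r = 51.7 − 54 = -2.3
x=13: ŷ = -6 + 5·13 = 59; r = 58.3 − 59 = -0.7
x=14: ŷ = -6 + 5·14 = 64; r = 66.1 − 64 = 2.1
x=15: ŷ = -6 + 5·15 = 69; r = 69.5 − 69 = 0.5
SSE = 1.44 + 0 + 0.36 + 0.49 + 0 + 0.25 + 5.29 + 0.49 + 4.41 + 0.25 = 12.98

SSE = 12.98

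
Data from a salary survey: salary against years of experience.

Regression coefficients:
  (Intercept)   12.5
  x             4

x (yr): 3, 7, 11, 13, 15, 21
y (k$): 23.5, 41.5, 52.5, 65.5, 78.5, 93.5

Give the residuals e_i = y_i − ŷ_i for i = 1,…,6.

x=3: ŷ = 12.5 + 4·3 = 24.5; e = 23.5 − 24.5 = -1
x=7: ŷ = 12.5 + 4·7 = 40.5; e = 41.5 − 40.5 = 1
x=11: ŷ = 12.5 + 4·11 = 56.5; e = 52.5 − 56.5 = -4
x=13: ŷ = 12.5 + 4·13 = 64.5; e = 65.5 − 64.5 = 1
x=15: ŷ = 12.5 + 4·15 = 72.5; e = 78.5 − 72.5 = 6
x=21: ŷ = 12.5 + 4·21 = 96.5; e = 93.5 − 96.5 = -3

-1, 1, -4, 1, 6, -3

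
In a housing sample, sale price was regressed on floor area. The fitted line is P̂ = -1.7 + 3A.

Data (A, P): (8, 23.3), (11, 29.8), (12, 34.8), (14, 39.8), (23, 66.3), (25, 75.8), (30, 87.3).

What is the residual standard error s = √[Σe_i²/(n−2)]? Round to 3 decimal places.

A=8: P̂ = -1.7 + 3·8 = 22.3; e = 23.3 − 22.3 = 1
A=11: P̂ = -1.7 + 3·11 = 31.3; e = 29.8 − 31.3 = -1.5
A=12: P̂ = -1.7 + 3·12 = 34.3; e = 34.8 − 34.3 = 0.5
A=14: P̂ = -1.7 + 3·14 = 40.3; e = 39.8 − 40.3 = -0.5
A=23: P̂ = -1.7 + 3·23 = 67.3; e = 66.3 − 67.3 = -1
A=25: P̂ = -1.7 + 3·25 = 73.3; e = 75.8 − 73.3 = 2.5
A=30: P̂ = -1.7 + 3·30 = 88.3; e = 87.3 − 88.3 = -1
SSE = 1 + 2.25 + 0.25 + 0.25 + 1 + 6.25 + 1 = 12
s = √(12/5) = √2.4 ≈ 1.549

s = 1.549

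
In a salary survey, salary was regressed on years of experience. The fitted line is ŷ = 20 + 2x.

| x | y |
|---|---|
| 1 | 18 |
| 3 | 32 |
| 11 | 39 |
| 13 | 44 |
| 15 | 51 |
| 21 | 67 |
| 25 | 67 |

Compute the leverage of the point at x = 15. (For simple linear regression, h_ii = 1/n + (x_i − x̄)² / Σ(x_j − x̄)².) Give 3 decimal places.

h = 0.154

x̄ = (1 + 3 + 11 + 13 + 15 + 21 + 25)/7 = 12.7143
Σ(x − x̄)² = 137.224 + 94.3673 + 2.93878 + 0.0816327 + 5.22449 + 68.6531 + 150.939 = 459.429
h = 1/7 + (2.28571)²/459.429 = 0.142857 + 0.0113717 = 0.154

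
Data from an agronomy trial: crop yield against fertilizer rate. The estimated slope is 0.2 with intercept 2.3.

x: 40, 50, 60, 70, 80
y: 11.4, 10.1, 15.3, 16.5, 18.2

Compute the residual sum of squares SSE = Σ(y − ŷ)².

SSE = 7.1

x=40: ŷ = 2.3 + 0.2·40 = 10.3; e = 11.4 − 10.3 = 1.1
x=50: ŷ = 2.3 + 0.2·50 = 12.3; e = 10.1 − 12.3 = -2.2
x=60: ŷ = 2.3 + 0.2·60 = 14.3; e = 15.3 − 14.3 = 1
x=70: ŷ = 2.3 + 0.2·70 = 16.3; e = 16.5 − 16.3 = 0.2
x=80: ŷ = 2.3 + 0.2·80 = 18.3; e = 18.2 − 18.3 = -0.1
SSE = 1.21 + 4.84 + 1 + 0.04 + 0.01 = 7.1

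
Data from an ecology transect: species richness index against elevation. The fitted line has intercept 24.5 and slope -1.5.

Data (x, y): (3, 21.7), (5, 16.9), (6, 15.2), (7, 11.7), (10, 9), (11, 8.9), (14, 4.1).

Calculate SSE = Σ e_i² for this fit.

x=3: ŷ = 24.5 − 1.5·3 = 20; e = 21.7 − 20 = 1.7
x=5: ŷ = 24.5 − 1.5·5 = 17; e = 16.9 − 17 = -0.1
x=6: ŷ = 24.5 − 1.5·6 = 15.5; e = 15.2 − 15.5 = -0.3
x=7: ŷ = 24.5 − 1.5·7 = 14; e = 11.7 − 14 = -2.3
x=10: ŷ = 24.5 − 1.5·10 = 9.5; e = 9 − 9.5 = -0.5
x=11: ŷ = 24.5 − 1.5·11 = 8; e = 8.9 − 8 = 0.9
x=14: ŷ = 24.5 − 1.5·14 = 3.5; e = 4.1 − 3.5 = 0.6
SSE = 2.89 + 0.01 + 0.09 + 5.29 + 0.25 + 0.81 + 0.36 = 9.7

SSE = 9.7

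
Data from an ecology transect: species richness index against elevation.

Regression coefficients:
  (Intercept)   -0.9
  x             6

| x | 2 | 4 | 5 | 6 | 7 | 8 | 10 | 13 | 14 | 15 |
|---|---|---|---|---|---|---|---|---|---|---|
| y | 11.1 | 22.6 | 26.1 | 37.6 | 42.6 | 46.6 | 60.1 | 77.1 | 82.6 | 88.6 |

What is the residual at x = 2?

r = 0

ŷ = -0.9 + 6·2 = 11.1
r = 11.1 − 11.1 = 0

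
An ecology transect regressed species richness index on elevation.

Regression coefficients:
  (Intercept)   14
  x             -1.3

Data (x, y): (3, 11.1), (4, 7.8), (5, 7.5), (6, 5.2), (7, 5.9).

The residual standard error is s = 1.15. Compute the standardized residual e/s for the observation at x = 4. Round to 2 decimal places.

-0.87

ŷ = 14 − 1.3·4 = 8.8
e = 7.8 − 8.8 = -1
e/s = -1 / 1.15 = -0.87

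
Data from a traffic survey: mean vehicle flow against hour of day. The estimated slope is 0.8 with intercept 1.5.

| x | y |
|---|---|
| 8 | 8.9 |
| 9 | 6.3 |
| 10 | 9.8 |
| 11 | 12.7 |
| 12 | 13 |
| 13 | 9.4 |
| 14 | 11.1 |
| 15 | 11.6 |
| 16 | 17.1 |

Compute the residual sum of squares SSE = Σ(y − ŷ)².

SSE = 36.48

x=8: ŷ = 1.5 + 0.8·8 = 7.9; r = 8.9 − 7.9 = 1
x=9: ŷ = 1.5 + 0.8·9 = 8.7; r = 6.3 − 8.7 = -2.4
x=10: ŷ = 1.5 + 0.8·10 = 9.5; r = 9.8 − 9.5 = 0.3
x=11: ŷ = 1.5 + 0.8·11 = 10.3; r = 12.7 − 10.3 = 2.4
x=12: ŷ = 1.5 + 0.8·12 = 11.1; r = 13 − 11.1 = 1.9
x=13: ŷ = 1.5 + 0.8·13 = 11.9; r = 9.4 − 11.9 = -2.5
x=14: ŷ = 1.5 + 0.8·14 = 12.7; r = 11.1 − 12.7 = -1.6
x=15: ŷ = 1.5 + 0.8·15 = 13.5; r = 11.6 − 13.5 = -1.9
x=16: ŷ = 1.5 + 0.8·16 = 14.3; r = 17.1 − 14.3 = 2.8
SSE = 1 + 5.76 + 0.09 + 5.76 + 3.61 + 6.25 + 2.56 + 3.61 + 7.84 = 36.48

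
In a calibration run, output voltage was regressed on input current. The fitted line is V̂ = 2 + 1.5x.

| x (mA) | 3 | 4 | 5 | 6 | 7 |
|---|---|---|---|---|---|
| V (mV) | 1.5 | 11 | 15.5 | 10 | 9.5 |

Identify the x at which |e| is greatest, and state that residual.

x=3: V̂ = 2 + 1.5·3 = 6.5; e = 1.5 − 6.5 = -5
x=4: V̂ = 2 + 1.5·4 = 8; e = 11 − 8 = 3
x=5: V̂ = 2 + 1.5·5 = 9.5; e = 15.5 − 9.5 = 6
x=6: V̂ = 2 + 1.5·6 = 11; e = 10 − 11 = -1
x=7: V̂ = 2 + 1.5·7 = 12.5; e = 9.5 − 12.5 = -3
Largest |e| is 6 at x = 5, residual 6.

x = 5, e = 6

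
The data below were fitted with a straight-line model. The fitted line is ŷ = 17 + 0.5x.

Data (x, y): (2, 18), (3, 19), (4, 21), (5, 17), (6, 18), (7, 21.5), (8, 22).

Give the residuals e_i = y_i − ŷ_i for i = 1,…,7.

0, 0.5, 2, -2.5, -2, 1, 1

x=2: ŷ = 17 + 0.5·2 = 18; e = 18 − 18 = 0
x=3: ŷ = 17 + 0.5·3 = 18.5; e = 19 − 18.5 = 0.5
x=4: ŷ = 17 + 0.5·4 = 19; e = 21 − 19 = 2
x=5: ŷ = 17 + 0.5·5 = 19.5; e = 17 − 19.5 = -2.5
x=6: ŷ = 17 + 0.5·6 = 20; e = 18 − 20 = -2
x=7: ŷ = 17 + 0.5·7 = 20.5; e = 21.5 − 20.5 = 1
x=8: ŷ = 17 + 0.5·8 = 21; e = 22 − 21 = 1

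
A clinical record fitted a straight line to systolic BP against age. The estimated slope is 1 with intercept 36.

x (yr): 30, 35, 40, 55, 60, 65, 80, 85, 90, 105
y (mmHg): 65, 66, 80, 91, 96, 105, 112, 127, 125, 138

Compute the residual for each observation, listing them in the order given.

-1, -5, 4, 0, 0, 4, -4, 6, -1, -3

x=30: ŷ = 36 + 30 = 66; r = 65 − 66 = -1
x=35: ŷ = 36 + 35 = 71; r = 66 − 71 = -5
x=40: ŷ = 36 + 40 = 76; r = 80 − 76 = 4
x=55: ŷ = 36 + 55 = 91; r = 91 − 91 = 0
x=60: ŷ = 36 + 60 = 96; r = 96 − 96 = 0
x=65: ŷ = 36 + 65 = 101; r = 105 − 101 = 4
x=80: ŷ = 36 + 80 = 116; r = 112 − 116 = -4
x=85: ŷ = 36 + 85 = 121; r = 127 − 121 = 6
x=90: ŷ = 36 + 90 = 126; r = 125 − 126 = -1
x=105: ŷ = 36 + 105 = 141; r = 138 − 141 = -3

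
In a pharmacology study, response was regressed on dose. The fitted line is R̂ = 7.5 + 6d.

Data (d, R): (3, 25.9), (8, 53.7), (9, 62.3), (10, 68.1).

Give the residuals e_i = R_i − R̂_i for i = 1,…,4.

d=3: R̂ = 7.5 + 6·3 = 25.5; e = 25.9 − 25.5 = 0.4
d=8: R̂ = 7.5 + 6·8 = 55.5; e = 53.7 − 55.5 = -1.8
d=9: R̂ = 7.5 + 6·9 = 61.5; e = 62.3 − 61.5 = 0.8
d=10: R̂ = 7.5 + 6·10 = 67.5; e = 68.1 − 67.5 = 0.6

0.4, -1.8, 0.8, 0.6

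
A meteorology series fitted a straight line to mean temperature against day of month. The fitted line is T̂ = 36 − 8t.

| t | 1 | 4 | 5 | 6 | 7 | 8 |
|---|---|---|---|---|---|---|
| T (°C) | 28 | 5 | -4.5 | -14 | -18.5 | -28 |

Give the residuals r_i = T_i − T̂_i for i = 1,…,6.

t=1: T̂ = 36 − 8·1 = 28; r = 28 − 28 = 0
t=4: T̂ = 36 − 8·4 = 4; r = 5 − 4 = 1
t=5: T̂ = 36 − 8·5 = -4; r = -4.5 − (-4) = -0.5
t=6: T̂ = 36 − 8·6 = -12; r = -14 − (-12) = -2
t=7: T̂ = 36 − 8·7 = -20; r = -18.5 − (-20) = 1.5
t=8: T̂ = 36 − 8·8 = -28; r = -28 − (-28) = 0

0, 1, -0.5, -2, 1.5, 0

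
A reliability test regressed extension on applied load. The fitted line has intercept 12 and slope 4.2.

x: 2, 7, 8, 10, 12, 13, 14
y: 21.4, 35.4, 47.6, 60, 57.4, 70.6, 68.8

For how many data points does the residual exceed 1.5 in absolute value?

x=2: ŷ = 12 + 4.2·2 = 20.4; e = 21.4 − 20.4 = 1
x=7: ŷ = 12 + 4.2·7 = 41.4; e = 35.4 − 41.4 = -6
x=8: ŷ = 12 + 4.2·8 = 45.6; e = 47.6 − 45.6 = 2
x=10: ŷ = 12 + 4.2·10 = 54; e = 60 − 54 = 6
x=12: ŷ = 12 + 4.2·12 = 62.4; e = 57.4 − 62.4 = -5
x=13: ŷ = 12 + 4.2·13 = 66.6; e = 70.6 − 66.6 = 4
x=14: ŷ = 12 + 4.2·14 = 70.8; e = 68.8 − 70.8 = -2
|e| > 1.5: x=7 (|e|=6), x=8 (|e|=2), x=10 (|e|=6), x=12 (|e|=5), x=13 (|e|=4), x=14 (|e|=2) → 6

6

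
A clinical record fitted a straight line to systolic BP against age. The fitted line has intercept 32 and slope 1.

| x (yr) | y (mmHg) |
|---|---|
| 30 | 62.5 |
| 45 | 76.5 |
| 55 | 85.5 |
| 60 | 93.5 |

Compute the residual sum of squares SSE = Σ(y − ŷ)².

x=30: ŷ = 32 + 30 = 62; r = 62.5 − 62 = 0.5
x=45: ŷ = 32 + 45 = 77; r = 76.5 − 77 = -0.5
x=55: ŷ = 32 + 55 = 87; r = 85.5 − 87 = -1.5
x=60: ŷ = 32 + 60 = 92; r = 93.5 − 92 = 1.5
SSE = 0.25 + 0.25 + 2.25 + 2.25 = 5

SSE = 5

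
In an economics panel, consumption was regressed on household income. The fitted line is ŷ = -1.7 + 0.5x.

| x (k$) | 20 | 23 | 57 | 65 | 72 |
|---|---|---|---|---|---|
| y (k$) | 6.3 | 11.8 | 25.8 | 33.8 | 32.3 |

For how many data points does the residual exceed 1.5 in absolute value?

4

x=20: ŷ = -1.7 + 0.5·20 = 8.3; r = 6.3 − 8.3 = -2
x=23: ŷ = -1.7 + 0.5·23 = 9.8; r = 11.8 − 9.8 = 2
x=57: ŷ = -1.7 + 0.5·57 = 26.8; r = 25.8 − 26.8 = -1
x=65: ŷ = -1.7 + 0.5·65 = 30.8; r = 33.8 − 30.8 = 3
x=72: ŷ = -1.7 + 0.5·72 = 34.3; r = 32.3 − 34.3 = -2
|r| > 1.5: x=20 (|r|=2), x=23 (|r|=2), x=65 (|r|=3), x=72 (|r|=2) → 4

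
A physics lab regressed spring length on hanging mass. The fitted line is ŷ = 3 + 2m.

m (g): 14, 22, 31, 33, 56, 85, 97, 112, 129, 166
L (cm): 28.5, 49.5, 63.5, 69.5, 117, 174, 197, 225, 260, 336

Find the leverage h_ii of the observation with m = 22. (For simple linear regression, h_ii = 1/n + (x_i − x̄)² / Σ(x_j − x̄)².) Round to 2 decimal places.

m̄ = (14 + 22 + 31 + 33 + 56 + 85 + 97 + 112 + 129 + 166)/10 = 74.5
Σ(m − m̄)² = 3660.25 + 2756.25 + 1892.25 + 1722.25 + 342.25 + 110.25 + 506.25 + 1406.25 + 2970.25 + 8372.25 = 23738.5
h = 1/10 + (-52.5)²/23738.5 = 0.1 + 0.116109 = 0.22

h = 0.22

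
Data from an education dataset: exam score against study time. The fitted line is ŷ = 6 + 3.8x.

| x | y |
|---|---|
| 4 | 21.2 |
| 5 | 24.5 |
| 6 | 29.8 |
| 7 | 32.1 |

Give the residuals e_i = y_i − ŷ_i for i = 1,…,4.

x=4: ŷ = 6 + 3.8·4 = 21.2; e = 21.2 − 21.2 = 0
x=5: ŷ = 6 + 3.8·5 = 25; e = 24.5 − 25 = -0.5
x=6: ŷ = 6 + 3.8·6 = 28.8; e = 29.8 − 28.8 = 1
x=7: ŷ = 6 + 3.8·7 = 32.6; e = 32.1 − 32.6 = -0.5

0, -0.5, 1, -0.5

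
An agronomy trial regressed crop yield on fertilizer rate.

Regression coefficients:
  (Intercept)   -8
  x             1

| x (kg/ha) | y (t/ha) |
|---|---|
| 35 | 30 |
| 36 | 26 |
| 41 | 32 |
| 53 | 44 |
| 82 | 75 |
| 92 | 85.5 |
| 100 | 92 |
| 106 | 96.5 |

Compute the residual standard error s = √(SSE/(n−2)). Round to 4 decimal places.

s = 1.8484

x=35: ŷ = -8 + 35 = 27; e = 30 − 27 = 3
x=36: ŷ = -8 + 36 = 28; e = 26 − 28 = -2
x=41: ŷ = -8 + 41 = 33; e = 32 − 33 = -1
x=53: ŷ = -8 + 53 = 45; e = 44 − 45 = -1
x=82: ŷ = -8 + 82 = 74; e = 75 − 74 = 1
x=92: ŷ = -8 + 92 = 84; e = 85.5 − 84 = 1.5
x=100: ŷ = -8 + 100 = 92; e = 92 − 92 = 0
x=106: ŷ = -8 + 106 = 98; e = 96.5 − 98 = -1.5
SSE = 9 + 4 + 1 + 1 + 1 + 2.25 + 0 + 2.25 = 20.5
s = √(20.5/6) = √3.41667 ≈ 1.8484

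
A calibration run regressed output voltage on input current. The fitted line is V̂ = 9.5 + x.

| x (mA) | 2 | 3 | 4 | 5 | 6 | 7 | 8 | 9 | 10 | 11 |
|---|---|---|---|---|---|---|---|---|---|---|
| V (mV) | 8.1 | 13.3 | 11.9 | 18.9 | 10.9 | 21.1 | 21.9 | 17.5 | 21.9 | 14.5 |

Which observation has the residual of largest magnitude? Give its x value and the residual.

x = 11, r = -6

x=2: V̂ = 9.5 + 2 = 11.5; r = 8.1 − 11.5 = -3.4
x=3: V̂ = 9.5 + 3 = 12.5; r = 13.3 − 12.5 = 0.8
x=4: V̂ = 9.5 + 4 = 13.5; r = 11.9 − 13.5 = -1.6
x=5: V̂ = 9.5 + 5 = 14.5; r = 18.9 − 14.5 = 4.4
x=6: V̂ = 9.5 + 6 = 15.5; r = 10.9 − 15.5 = -4.6
x=7: V̂ = 9.5 + 7 = 16.5; r = 21.1 − 16.5 = 4.6
x=8: V̂ = 9.5 + 8 = 17.5; r = 21.9 − 17.5 = 4.4
x=9: V̂ = 9.5 + 9 = 18.5; r = 17.5 − 18.5 = -1
x=10: V̂ = 9.5 + 10 = 19.5; r = 21.9 − 19.5 = 2.4
x=11: V̂ = 9.5 + 11 = 20.5; r = 14.5 − 20.5 = -6
Largest |r| is 6 at x = 11, residual -6.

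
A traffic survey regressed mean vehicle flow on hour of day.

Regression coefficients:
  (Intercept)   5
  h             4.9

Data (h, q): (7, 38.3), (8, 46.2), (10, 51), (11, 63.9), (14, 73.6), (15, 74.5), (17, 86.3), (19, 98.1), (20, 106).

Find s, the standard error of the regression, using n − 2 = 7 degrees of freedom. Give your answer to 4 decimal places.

h=7: ŷ = 5 + 4.9·7 = 39.3; e = 38.3 − 39.3 = -1
h=8: ŷ = 5 + 4.9·8 = 44.2; e = 46.2 − 44.2 = 2
h=10: ŷ = 5 + 4.9·10 = 54; e = 51 − 54 = -3
h=11: ŷ = 5 + 4.9·11 = 58.9; e = 63.9 − 58.9 = 5
h=14: ŷ = 5 + 4.9·14 = 73.6; e = 73.6 − 73.6 = 0
h=15: ŷ = 5 + 4.9·15 = 78.5; e = 74.5 − 78.5 = -4
h=17: ŷ = 5 + 4.9·17 = 88.3; e = 86.3 − 88.3 = -2
h=19: ŷ = 5 + 4.9·19 = 98.1; e = 98.1 − 98.1 = 0
h=20: ŷ = 5 + 4.9·20 = 103; e = 106 − 103 = 3
SSE = 1 + 4 + 9 + 25 + 0 + 16 + 4 + 0 + 9 = 68
s = √(68/7) = √9.71429 ≈ 3.1168

s = 3.1168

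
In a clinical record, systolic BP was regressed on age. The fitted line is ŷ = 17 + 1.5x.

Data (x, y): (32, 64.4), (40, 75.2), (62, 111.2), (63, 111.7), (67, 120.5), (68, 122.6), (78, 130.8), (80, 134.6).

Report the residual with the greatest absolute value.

r = 3.6

x=32: ŷ = 17 + 1.5·32 = 65; r = 64.4 − 65 = -0.6
x=40: ŷ = 17 + 1.5·40 = 77; r = 75.2 − 77 = -1.8
x=62: ŷ = 17 + 1.5·62 = 110; r = 111.2 − 110 = 1.2
x=63: ŷ = 17 + 1.5·63 = 111.5; r = 111.7 − 111.5 = 0.2
x=67: ŷ = 17 + 1.5·67 = 117.5; r = 120.5 − 117.5 = 3
x=68: ŷ = 17 + 1.5·68 = 119; r = 122.6 − 119 = 3.6
x=78: ŷ = 17 + 1.5·78 = 134; r = 130.8 − 134 = -3.2
x=80: ŷ = 17 + 1.5·80 = 137; r = 134.6 − 137 = -2.4
Largest |r| is 3.6 at x = 68, residual 3.6.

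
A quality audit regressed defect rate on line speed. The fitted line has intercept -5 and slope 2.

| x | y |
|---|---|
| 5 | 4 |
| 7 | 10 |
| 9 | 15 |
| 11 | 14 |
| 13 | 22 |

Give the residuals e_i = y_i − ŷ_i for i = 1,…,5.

x=5: ŷ = -5 + 2·5 = 5; e = 4 − 5 = -1
x=7: ŷ = -5 + 2·7 = 9; e = 10 − 9 = 1
x=9: ŷ = -5 + 2·9 = 13; e = 15 − 13 = 2
x=11: ŷ = -5 + 2·11 = 17; e = 14 − 17 = -3
x=13: ŷ = -5 + 2·13 = 21; e = 22 − 21 = 1

-1, 1, 2, -3, 1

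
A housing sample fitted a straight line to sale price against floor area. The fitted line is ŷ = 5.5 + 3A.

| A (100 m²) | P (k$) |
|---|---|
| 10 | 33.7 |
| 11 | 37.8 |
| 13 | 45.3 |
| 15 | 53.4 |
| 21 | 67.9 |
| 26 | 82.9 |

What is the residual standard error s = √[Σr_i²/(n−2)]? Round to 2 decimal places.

A=10: ŷ = 5.5 + 3·10 = 35.5; r = 33.7 − 35.5 = -1.8
A=11: ŷ = 5.5 + 3·11 = 38.5; r = 37.8 − 38.5 = -0.7
A=13: ŷ = 5.5 + 3·13 = 44.5; r = 45.3 − 44.5 = 0.8
A=15: ŷ = 5.5 + 3·15 = 50.5; r = 53.4 − 50.5 = 2.9
A=21: ŷ = 5.5 + 3·21 = 68.5; r = 67.9 − 68.5 = -0.6
A=26: ŷ = 5.5 + 3·26 = 83.5; r = 82.9 − 83.5 = -0.6
SSE = 3.24 + 0.49 + 0.64 + 8.41 + 0.36 + 0.36 = 13.5
s = √(13.5/4) = √3.375 ≈ 1.84

s = 1.84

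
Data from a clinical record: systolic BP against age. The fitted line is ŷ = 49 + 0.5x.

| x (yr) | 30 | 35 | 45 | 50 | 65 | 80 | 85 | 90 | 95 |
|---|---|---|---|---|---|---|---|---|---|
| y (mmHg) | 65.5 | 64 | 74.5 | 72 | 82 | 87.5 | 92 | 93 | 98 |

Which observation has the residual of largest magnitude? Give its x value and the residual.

x=30: ŷ = 49 + 0.5·30 = 64; e = 65.5 − 64 = 1.5
x=35: ŷ = 49 + 0.5·35 = 66.5; e = 64 − 66.5 = -2.5
x=45: ŷ = 49 + 0.5·45 = 71.5; e = 74.5 − 71.5 = 3
x=50: ŷ = 49 + 0.5·50 = 74; e = 72 − 74 = -2
x=65: ŷ = 49 + 0.5·65 = 81.5; e = 82 − 81.5 = 0.5
x=80: ŷ = 49 + 0.5·80 = 89; e = 87.5 − 89 = -1.5
x=85: ŷ = 49 + 0.5·85 = 91.5; e = 92 − 91.5 = 0.5
x=90: ŷ = 49 + 0.5·90 = 94; e = 93 − 94 = -1
x=95: ŷ = 49 + 0.5·95 = 96.5; e = 98 − 96.5 = 1.5
Largest |e| is 3 at x = 45, residual 3.

x = 45, e = 3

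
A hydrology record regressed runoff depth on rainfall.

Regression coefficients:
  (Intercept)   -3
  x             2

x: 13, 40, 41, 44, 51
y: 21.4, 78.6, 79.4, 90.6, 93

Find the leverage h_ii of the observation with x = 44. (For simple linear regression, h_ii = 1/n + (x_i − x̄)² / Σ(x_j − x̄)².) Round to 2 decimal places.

h = 0.25

x̄ = (13 + 40 + 41 + 44 + 51)/5 = 37.8
Σ(x − x̄)² = 615.04 + 4.84 + 10.24 + 38.44 + 174.24 = 842.8
h = 1/5 + (6.2)²/842.8 = 0.2 + 0.0456099 = 0.25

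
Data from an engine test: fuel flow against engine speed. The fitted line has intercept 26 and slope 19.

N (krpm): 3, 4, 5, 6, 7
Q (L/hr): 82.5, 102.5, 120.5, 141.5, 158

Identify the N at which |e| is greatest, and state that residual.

N = 6, e = 1.5

N=3: Q̂ = 26 + 19·3 = 83; e = 82.5 − 83 = -0.5
N=4: Q̂ = 26 + 19·4 = 102; e = 102.5 − 102 = 0.5
N=5: Q̂ = 26 + 19·5 = 121; e = 120.5 − 121 = -0.5
N=6: Q̂ = 26 + 19·6 = 140; e = 141.5 − 140 = 1.5
N=7: Q̂ = 26 + 19·7 = 159; e = 158 − 159 = -1
Largest |e| is 1.5 at N = 6, residual 1.5.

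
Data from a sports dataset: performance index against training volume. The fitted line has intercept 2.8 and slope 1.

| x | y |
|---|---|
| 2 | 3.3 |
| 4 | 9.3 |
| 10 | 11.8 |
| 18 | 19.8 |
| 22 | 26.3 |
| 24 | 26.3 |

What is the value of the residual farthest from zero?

r = 2.5

x=2: ŷ = 2.8 + 2 = 4.8; r = 3.3 − 4.8 = -1.5
x=4: ŷ = 2.8 + 4 = 6.8; r = 9.3 − 6.8 = 2.5
x=10: ŷ = 2.8 + 10 = 12.8; r = 11.8 − 12.8 = -1
x=18: ŷ = 2.8 + 18 = 20.8; r = 19.8 − 20.8 = -1
x=22: ŷ = 2.8 + 22 = 24.8; r = 26.3 − 24.8 = 1.5
x=24: ŷ = 2.8 + 24 = 26.8; r = 26.3 − 26.8 = -0.5
Largest |r| is 2.5 at x = 4, residual 2.5.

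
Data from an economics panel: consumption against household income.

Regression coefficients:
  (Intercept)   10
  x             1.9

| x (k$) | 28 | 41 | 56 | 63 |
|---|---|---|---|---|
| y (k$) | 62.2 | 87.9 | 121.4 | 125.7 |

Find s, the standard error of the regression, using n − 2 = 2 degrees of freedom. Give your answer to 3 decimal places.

x=28: ŷ = 10 + 1.9·28 = 63.2; e = 62.2 − 63.2 = -1
x=41: ŷ = 10 + 1.9·41 = 87.9; e = 87.9 − 87.9 = 0
x=56: ŷ = 10 + 1.9·56 = 116.4; e = 121.4 − 116.4 = 5
x=63: ŷ = 10 + 1.9·63 = 129.7; e = 125.7 − 129.7 = -4
SSE = 1 + 0 + 25 + 16 = 42
s = √(42/2) = √21 ≈ 4.583

s = 4.583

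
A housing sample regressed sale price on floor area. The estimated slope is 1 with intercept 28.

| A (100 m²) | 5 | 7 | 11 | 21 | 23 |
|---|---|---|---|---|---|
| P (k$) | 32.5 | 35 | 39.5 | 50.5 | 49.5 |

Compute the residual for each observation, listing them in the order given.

-0.5, 0, 0.5, 1.5, -1.5

A=5: P̂ = 28 + 5 = 33; r = 32.5 − 33 = -0.5
A=7: P̂ = 28 + 7 = 35; r = 35 − 35 = 0
A=11: P̂ = 28 + 11 = 39; r = 39.5 − 39 = 0.5
A=21: P̂ = 28 + 21 = 49; r = 50.5 − 49 = 1.5
A=23: P̂ = 28 + 23 = 51; r = 49.5 − 51 = -1.5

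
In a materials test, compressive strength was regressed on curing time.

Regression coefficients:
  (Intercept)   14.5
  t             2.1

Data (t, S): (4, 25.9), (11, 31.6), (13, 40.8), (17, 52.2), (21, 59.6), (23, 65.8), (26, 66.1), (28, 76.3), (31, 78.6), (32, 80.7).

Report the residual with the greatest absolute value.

t=4: ŷ = 14.5 + 2.1·4 = 22.9; r = 25.9 − 22.9 = 3
t=11: ŷ = 14.5 + 2.1·11 = 37.6; r = 31.6 − 37.6 = -6
t=13: ŷ = 14.5 + 2.1·13 = 41.8; r = 40.8 − 41.8 = -1
t=17: ŷ = 14.5 + 2.1·17 = 50.2; r = 52.2 − 50.2 = 2
t=21: ŷ = 14.5 + 2.1·21 = 58.6; r = 59.6 − 58.6 = 1
t=23: ŷ = 14.5 + 2.1·23 = 62.8; r = 65.8 − 62.8 = 3
t=26: ŷ = 14.5 + 2.1·26 = 69.1; r = 66.1 − 69.1 = -3
t=28: ŷ = 14.5 + 2.1·28 = 73.3; r = 76.3 − 73.3 = 3
t=31: ŷ = 14.5 + 2.1·31 = 79.6; r = 78.6 − 79.6 = -1
t=32: ŷ = 14.5 + 2.1·32 = 81.7; r = 80.7 − 81.7 = -1
Largest |r| is 6 at t = 11, residual -6.

r = -6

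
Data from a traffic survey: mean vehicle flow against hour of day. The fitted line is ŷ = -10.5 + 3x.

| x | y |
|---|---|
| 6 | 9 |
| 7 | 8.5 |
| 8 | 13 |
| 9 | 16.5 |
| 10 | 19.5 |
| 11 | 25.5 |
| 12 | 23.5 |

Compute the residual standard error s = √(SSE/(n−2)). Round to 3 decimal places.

s = 1.975

x=6: ŷ = -10.5 + 3·6 = 7.5; r = 9 − 7.5 = 1.5
x=7: ŷ = -10.5 + 3·7 = 10.5; r = 8.5 − 10.5 = -2
x=8: ŷ = -10.5 + 3·8 = 13.5; r = 13 − 13.5 = -0.5
x=9: ŷ = -10.5 + 3·9 = 16.5; r = 16.5 − 16.5 = 0
x=10: ŷ = -10.5 + 3·10 = 19.5; r = 19.5 − 19.5 = 0
x=11: ŷ = -10.5 + 3·11 = 22.5; r = 25.5 − 22.5 = 3
x=12: ŷ = -10.5 + 3·12 = 25.5; r = 23.5 − 25.5 = -2
SSE = 2.25 + 4 + 0.25 + 0 + 0 + 9 + 4 = 19.5
s = √(19.5/5) = √3.9 ≈ 1.975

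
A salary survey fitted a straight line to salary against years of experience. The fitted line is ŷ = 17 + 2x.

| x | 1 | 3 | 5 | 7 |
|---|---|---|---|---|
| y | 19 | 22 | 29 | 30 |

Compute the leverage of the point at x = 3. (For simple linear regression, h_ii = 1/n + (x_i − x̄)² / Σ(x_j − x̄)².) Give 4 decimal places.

x̄ = (1 + 3 + 5 + 7)/4 = 4
Σ(x − x̄)² = 9 + 1 + 1 + 9 = 20
h = 1/4 + (-1)²/20 = 0.25 + 0.05 = 0.3000

h = 0.3000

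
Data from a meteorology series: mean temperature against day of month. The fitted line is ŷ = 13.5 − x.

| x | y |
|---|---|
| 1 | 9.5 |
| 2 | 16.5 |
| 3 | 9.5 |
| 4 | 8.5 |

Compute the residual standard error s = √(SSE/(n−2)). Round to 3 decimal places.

x=1: ŷ = 13.5 − 1 = 12.5; e = 9.5 − 12.5 = -3
x=2: ŷ = 13.5 − 2 = 11.5; e = 16.5 − 11.5 = 5
x=3: ŷ = 13.5 − 3 = 10.5; e = 9.5 − 10.5 = -1
x=4: ŷ = 13.5 − 4 = 9.5; e = 8.5 − 9.5 = -1
SSE = 9 + 25 + 1 + 1 = 36
s = √(36/2) = √18 ≈ 4.243

s = 4.243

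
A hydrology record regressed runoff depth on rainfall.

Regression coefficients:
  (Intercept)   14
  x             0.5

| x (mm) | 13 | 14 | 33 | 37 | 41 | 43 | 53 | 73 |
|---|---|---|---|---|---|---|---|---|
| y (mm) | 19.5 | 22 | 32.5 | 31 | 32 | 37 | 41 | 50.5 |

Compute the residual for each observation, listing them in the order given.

-1, 1, 2, -1.5, -2.5, 1.5, 0.5, 0

x=13: ŷ = 14 + 0.5·13 = 20.5; e = 19.5 − 20.5 = -1
x=14: ŷ = 14 + 0.5·14 = 21; e = 22 − 21 = 1
x=33: ŷ = 14 + 0.5·33 = 30.5; e = 32.5 − 30.5 = 2
x=37: ŷ = 14 + 0.5·37 = 32.5; e = 31 − 32.5 = -1.5
x=41: ŷ = 14 + 0.5·41 = 34.5; e = 32 − 34.5 = -2.5
x=43: ŷ = 14 + 0.5·43 = 35.5; e = 37 − 35.5 = 1.5
x=53: ŷ = 14 + 0.5·53 = 40.5; e = 41 − 40.5 = 0.5
x=73: ŷ = 14 + 0.5·73 = 50.5; e = 50.5 − 50.5 = 0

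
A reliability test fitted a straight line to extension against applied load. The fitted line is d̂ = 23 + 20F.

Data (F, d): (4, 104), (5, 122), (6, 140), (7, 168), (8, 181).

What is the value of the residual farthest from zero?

r = 5

F=4: d̂ = 23 + 20·4 = 103; r = 104 − 103 = 1
F=5: d̂ = 23 + 20·5 = 123; r = 122 − 123 = -1
F=6: d̂ = 23 + 20·6 = 143; r = 140 − 143 = -3
F=7: d̂ = 23 + 20·7 = 163; r = 168 − 163 = 5
F=8: d̂ = 23 + 20·8 = 183; r = 181 − 183 = -2
Largest |r| is 5 at F = 7, residual 5.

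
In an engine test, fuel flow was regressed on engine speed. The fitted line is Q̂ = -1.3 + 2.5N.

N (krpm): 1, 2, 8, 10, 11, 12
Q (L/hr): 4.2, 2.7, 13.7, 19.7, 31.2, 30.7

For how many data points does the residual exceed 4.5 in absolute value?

2

N=1: Q̂ = -1.3 + 2.5·1 = 1.2; e = 4.2 − 1.2 = 3
N=2: Q̂ = -1.3 + 2.5·2 = 3.7; e = 2.7 − 3.7 = -1
N=8: Q̂ = -1.3 + 2.5·8 = 18.7; e = 13.7 − 18.7 = -5
N=10: Q̂ = -1.3 + 2.5·10 = 23.7; e = 19.7 − 23.7 = -4
N=11: Q̂ = -1.3 + 2.5·11 = 26.2; e = 31.2 − 26.2 = 5
N=12: Q̂ = -1.3 + 2.5·12 = 28.7; e = 30.7 − 28.7 = 2
|e| > 4.5: N=8 (|e|=5), N=11 (|e|=5) → 2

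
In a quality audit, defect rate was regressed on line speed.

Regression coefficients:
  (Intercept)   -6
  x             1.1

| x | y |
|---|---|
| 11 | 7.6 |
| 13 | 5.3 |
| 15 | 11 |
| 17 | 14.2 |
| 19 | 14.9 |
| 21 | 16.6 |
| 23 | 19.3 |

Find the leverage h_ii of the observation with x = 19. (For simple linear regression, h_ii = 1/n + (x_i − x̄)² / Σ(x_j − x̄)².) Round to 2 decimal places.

h = 0.18

x̄ = (11 + 13 + 15 + 17 + 19 + 21 + 23)/7 = 17
Σ(x − x̄)² = 36 + 16 + 4 + 0 + 4 + 16 + 36 = 112
h = 1/7 + (2)²/112 = 0.142857 + 0.0357143 = 0.18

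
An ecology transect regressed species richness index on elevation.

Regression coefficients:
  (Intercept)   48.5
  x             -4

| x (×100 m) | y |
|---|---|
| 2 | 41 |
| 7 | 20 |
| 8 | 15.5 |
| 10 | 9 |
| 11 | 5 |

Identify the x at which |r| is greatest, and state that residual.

x = 8, r = -1

x=2: ŷ = 48.5 − 4·2 = 40.5; r = 41 − 40.5 = 0.5
x=7: ŷ = 48.5 − 4·7 = 20.5; r = 20 − 20.5 = -0.5
x=8: ŷ = 48.5 − 4·8 = 16.5; r = 15.5 − 16.5 = -1
x=10: ŷ = 48.5 − 4·10 = 8.5; r = 9 − 8.5 = 0.5
x=11: ŷ = 48.5 − 4·11 = 4.5; r = 5 − 4.5 = 0.5
Largest |r| is 1 at x = 8, residual -1.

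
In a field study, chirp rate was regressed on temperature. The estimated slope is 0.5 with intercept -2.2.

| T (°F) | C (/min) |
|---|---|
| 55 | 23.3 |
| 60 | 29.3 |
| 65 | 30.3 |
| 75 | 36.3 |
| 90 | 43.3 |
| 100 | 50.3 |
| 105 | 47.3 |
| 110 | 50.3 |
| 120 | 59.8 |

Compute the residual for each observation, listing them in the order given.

-2, 1.5, 0, 1, 0.5, 2.5, -3, -2.5, 2

T=55: ŷ = -2.2 + 0.5·55 = 25.3; e = 23.3 − 25.3 = -2
T=60: ŷ = -2.2 + 0.5·60 = 27.8; e = 29.3 − 27.8 = 1.5
T=65: ŷ = -2.2 + 0.5·65 = 30.3; e = 30.3 − 30.3 = 0
T=75: ŷ = -2.2 + 0.5·75 = 35.3; e = 36.3 − 35.3 = 1
T=90: ŷ = -2.2 + 0.5·90 = 42.8; e = 43.3 − 42.8 = 0.5
T=100: ŷ = -2.2 + 0.5·100 = 47.8; e = 50.3 − 47.8 = 2.5
T=105: ŷ = -2.2 + 0.5·105 = 50.3; e = 47.3 − 50.3 = -3
T=110: ŷ = -2.2 + 0.5·110 = 52.8; e = 50.3 − 52.8 = -2.5
T=120: ŷ = -2.2 + 0.5·120 = 57.8; e = 59.8 − 57.8 = 2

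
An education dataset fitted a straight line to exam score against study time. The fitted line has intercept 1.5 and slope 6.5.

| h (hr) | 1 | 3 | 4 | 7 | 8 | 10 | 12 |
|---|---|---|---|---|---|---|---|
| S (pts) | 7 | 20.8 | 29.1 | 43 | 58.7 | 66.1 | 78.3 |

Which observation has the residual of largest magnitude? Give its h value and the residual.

h=1: Ŝ = 1.5 + 6.5·1 = 8; e = 7 − 8 = -1
h=3: Ŝ = 1.5 + 6.5·3 = 21; e = 20.8 − 21 = -0.2
h=4: Ŝ = 1.5 + 6.5·4 = 27.5; e = 29.1 − 27.5 = 1.6
h=7: Ŝ = 1.5 + 6.5·7 = 47; e = 43 − 47 = -4
h=8: Ŝ = 1.5 + 6.5·8 = 53.5; e = 58.7 − 53.5 = 5.2
h=10: Ŝ = 1.5 + 6.5·10 = 66.5; e = 66.1 − 66.5 = -0.4
h=12: Ŝ = 1.5 + 6.5·12 = 79.5; e = 78.3 − 79.5 = -1.2
Largest |e| is 5.2 at h = 8, residual 5.2.

h = 8, e = 5.2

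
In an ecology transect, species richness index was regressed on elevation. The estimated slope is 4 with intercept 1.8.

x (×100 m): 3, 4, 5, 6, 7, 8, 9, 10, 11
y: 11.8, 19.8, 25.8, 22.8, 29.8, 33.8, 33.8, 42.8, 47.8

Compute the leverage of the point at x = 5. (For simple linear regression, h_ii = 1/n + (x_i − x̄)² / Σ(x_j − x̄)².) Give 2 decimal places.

x̄ = (3 + 4 + 5 + 6 + 7 + 8 + 9 + 10 + 11)/9 = 7
Σ(x − x̄)² = 16 + 9 + 4 + 1 + 0 + 1 + 4 + 9 + 16 = 60
h = 1/9 + (-2)²/60 = 0.111111 + 0.0666667 = 0.18

h = 0.18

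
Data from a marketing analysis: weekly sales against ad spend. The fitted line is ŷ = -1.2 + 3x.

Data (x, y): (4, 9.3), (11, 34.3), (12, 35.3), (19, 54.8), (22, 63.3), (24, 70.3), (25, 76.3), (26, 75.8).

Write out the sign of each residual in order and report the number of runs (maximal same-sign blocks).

5 runs

x=4: ŷ = -1.2 + 3·4 = 10.8; e = 9.3 − 10.8 = -1.5
x=11: ŷ = -1.2 + 3·11 = 31.8; e = 34.3 − 31.8 = 2.5
x=12: ŷ = -1.2 + 3·12 = 34.8; e = 35.3 − 34.8 = 0.5
x=19: ŷ = -1.2 + 3·19 = 55.8; e = 54.8 − 55.8 = -1
x=22: ŷ = -1.2 + 3·22 = 64.8; e = 63.3 − 64.8 = -1.5
x=24: ŷ = -1.2 + 3·24 = 70.8; e = 70.3 − 70.8 = -0.5
x=25: ŷ = -1.2 + 3·25 = 73.8; e = 76.3 − 73.8 = 2.5
x=26: ŷ = -1.2 + 3·26 = 76.8; e = 75.8 − 76.8 = -1
Signs: − + + − − − + −
Runs: −×1, +×2, −×3, +×1, −×1 → 5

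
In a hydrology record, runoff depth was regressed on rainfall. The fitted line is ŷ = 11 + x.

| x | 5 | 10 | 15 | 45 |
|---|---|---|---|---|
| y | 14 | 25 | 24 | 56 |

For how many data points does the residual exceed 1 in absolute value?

x=5: ŷ = 11 + 5 = 16; e = 14 − 16 = -2
x=10: ŷ = 11 + 10 = 21; e = 25 − 21 = 4
x=15: ŷ = 11 + 15 = 26; e = 24 − 26 = -2
x=45: ŷ = 11 + 45 = 56; e = 56 − 56 = 0
|e| > 1: x=5 (|e|=2), x=10 (|e|=4), x=15 (|e|=2) → 3

3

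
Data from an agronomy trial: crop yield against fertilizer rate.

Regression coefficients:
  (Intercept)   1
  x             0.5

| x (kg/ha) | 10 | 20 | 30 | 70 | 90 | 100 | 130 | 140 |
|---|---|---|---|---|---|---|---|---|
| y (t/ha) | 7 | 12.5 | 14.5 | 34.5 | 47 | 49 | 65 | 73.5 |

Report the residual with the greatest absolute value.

x=10: ŷ = 1 + 0.5·10 = 6; e = 7 − 6 = 1
x=20: ŷ = 1 + 0.5·20 = 11; e = 12.5 − 11 = 1.5
x=30: ŷ = 1 + 0.5·30 = 16; e = 14.5 − 16 = -1.5
x=70: ŷ = 1 + 0.5·70 = 36; e = 34.5 − 36 = -1.5
x=90: ŷ = 1 + 0.5·90 = 46; e = 47 − 46 = 1
x=100: ŷ = 1 + 0.5·100 = 51; e = 49 − 51 = -2
x=130: ŷ = 1 + 0.5·130 = 66; e = 65 − 66 = -1
x=140: ŷ = 1 + 0.5·140 = 71; e = 73.5 − 71 = 2.5
Largest |e| is 2.5 at x = 140, residual 2.5.

e = 2.5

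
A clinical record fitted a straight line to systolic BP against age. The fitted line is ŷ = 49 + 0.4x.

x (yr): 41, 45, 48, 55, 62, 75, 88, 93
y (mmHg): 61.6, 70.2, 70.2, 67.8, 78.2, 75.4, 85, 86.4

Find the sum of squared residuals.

x=41: ŷ = 49 + 0.4·41 = 65.4; r = 61.6 − 65.4 = -3.8
x=45: ŷ = 49 + 0.4·45 = 67; r = 70.2 − 67 = 3.2
x=48: ŷ = 49 + 0.4·48 = 68.2; r = 70.2 − 68.2 = 2
x=55: ŷ = 49 + 0.4·55 = 71; r = 67.8 − 71 = -3.2
x=62: ŷ = 49 + 0.4·62 = 73.8; r = 78.2 − 73.8 = 4.4
x=75: ŷ = 49 + 0.4·75 = 79; r = 75.4 − 79 = -3.6
x=88: ŷ = 49 + 0.4·88 = 84.2; r = 85 − 84.2 = 0.8
x=93: ŷ = 49 + 0.4·93 = 86.2; r = 86.4 − 86.2 = 0.2
SSE = 14.44 + 10.24 + 4 + 10.24 + 19.36 + 12.96 + 0.64 + 0.04 = 71.92

SSE = 71.92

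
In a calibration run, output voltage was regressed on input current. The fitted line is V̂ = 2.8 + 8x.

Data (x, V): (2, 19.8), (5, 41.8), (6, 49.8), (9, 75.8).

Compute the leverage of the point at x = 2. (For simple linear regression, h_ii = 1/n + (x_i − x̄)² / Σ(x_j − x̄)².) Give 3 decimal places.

x̄ = (2 + 5 + 6 + 9)/4 = 5.5
Σ(x − x̄)² = 12.25 + 0.25 + 0.25 + 12.25 = 25
h = 1/4 + (-3.5)²/25 = 0.25 + 0.49 = 0.740

h = 0.740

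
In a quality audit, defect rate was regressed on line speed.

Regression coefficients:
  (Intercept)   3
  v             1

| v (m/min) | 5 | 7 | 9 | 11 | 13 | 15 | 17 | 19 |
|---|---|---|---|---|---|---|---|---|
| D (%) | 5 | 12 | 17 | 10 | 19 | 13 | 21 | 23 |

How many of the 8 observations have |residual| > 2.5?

5

v=5: ŷ = 3 + 5 = 8; e = 5 − 8 = -3
v=7: ŷ = 3 + 7 = 10; e = 12 − 10 = 2
v=9: ŷ = 3 + 9 = 12; e = 17 − 12 = 5
v=11: ŷ = 3 + 11 = 14; e = 10 − 14 = -4
v=13: ŷ = 3 + 13 = 16; e = 19 − 16 = 3
v=15: ŷ = 3 + 15 = 18; e = 13 − 18 = -5
v=17: ŷ = 3 + 17 = 20; e = 21 − 20 = 1
v=19: ŷ = 3 + 19 = 22; e = 23 − 22 = 1
|e| > 2.5: v=5 (|e|=3), v=9 (|e|=5), v=11 (|e|=4), v=13 (|e|=3), v=15 (|e|=5) → 5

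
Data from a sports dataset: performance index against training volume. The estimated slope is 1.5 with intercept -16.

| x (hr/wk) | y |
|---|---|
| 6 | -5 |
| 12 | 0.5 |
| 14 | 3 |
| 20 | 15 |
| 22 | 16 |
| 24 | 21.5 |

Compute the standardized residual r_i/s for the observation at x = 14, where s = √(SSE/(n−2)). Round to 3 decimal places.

-1.050

x=6: ŷ = -16 + 1.5·6 = -7; r = -5 − (-7) = 2
x=12: ŷ = -16 + 1.5·12 = 2; r = 0.5 − 2 = -1.5
x=14: ŷ = -16 + 1.5·14 = 5; r = 3 − 5 = -2
x=20: ŷ = -16 + 1.5·20 = 14; r = 15 − 14 = 1
x=22: ŷ = -16 + 1.5·22 = 17; r = 16 − 17 = -1
x=24: ŷ = -16 + 1.5·24 = 20; r = 21.5 − 20 = 1.5
SSE = 4 + 2.25 + 4 + 1 + 1 + 2.25 = 14.5
s = √(14.5/4) = 1.90394
r/s = -2 / 1.90394 = -1.050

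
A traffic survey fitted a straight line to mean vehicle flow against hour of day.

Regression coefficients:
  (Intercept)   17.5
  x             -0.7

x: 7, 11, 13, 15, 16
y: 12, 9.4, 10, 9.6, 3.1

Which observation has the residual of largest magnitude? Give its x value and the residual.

x = 16, e = -3.2

x=7: ŷ = 17.5 − 0.7·7 = 12.6; e = 12 − 12.6 = -0.6
x=11: ŷ = 17.5 − 0.7·11 = 9.8; e = 9.4 − 9.8 = -0.4
x=13: ŷ = 17.5 − 0.7·13 = 8.4; e = 10 − 8.4 = 1.6
x=15: ŷ = 17.5 − 0.7·15 = 7; e = 9.6 − 7 = 2.6
x=16: ŷ = 17.5 − 0.7·16 = 6.3; e = 3.1 − 6.3 = -3.2
Largest |e| is 3.2 at x = 16, residual -3.2.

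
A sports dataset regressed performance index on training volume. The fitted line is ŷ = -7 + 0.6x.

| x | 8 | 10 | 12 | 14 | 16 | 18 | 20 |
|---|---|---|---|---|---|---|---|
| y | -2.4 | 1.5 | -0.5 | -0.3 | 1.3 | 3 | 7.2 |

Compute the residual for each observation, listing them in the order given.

-0.2, 2.5, -0.7, -1.7, -1.3, -0.8, 2.2

x=8: ŷ = -7 + 0.6·8 = -2.2; e = -2.4 − (-2.2) = -0.2
x=10: ŷ = -7 + 0.6·10 = -1; e = 1.5 − (-1) = 2.5
x=12: ŷ = -7 + 0.6·12 = 0.2; e = -0.5 − 0.2 = -0.7
x=14: ŷ = -7 + 0.6·14 = 1.4; e = -0.3 − 1.4 = -1.7
x=16: ŷ = -7 + 0.6·16 = 2.6; e = 1.3 − 2.6 = -1.3
x=18: ŷ = -7 + 0.6·18 = 3.8; e = 3 − 3.8 = -0.8
x=20: ŷ = -7 + 0.6·20 = 5; e = 7.2 − 5 = 2.2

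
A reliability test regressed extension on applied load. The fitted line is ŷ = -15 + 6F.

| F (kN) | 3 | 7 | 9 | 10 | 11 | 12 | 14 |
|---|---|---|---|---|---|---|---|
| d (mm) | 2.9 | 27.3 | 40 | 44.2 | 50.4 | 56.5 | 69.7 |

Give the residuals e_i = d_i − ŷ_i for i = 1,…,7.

F=3: ŷ = -15 + 6·3 = 3; e = 2.9 − 3 = -0.1
F=7: ŷ = -15 + 6·7 = 27; e = 27.3 − 27 = 0.3
F=9: ŷ = -15 + 6·9 = 39; e = 40 − 39 = 1
F=10: ŷ = -15 + 6·10 = 45; e = 44.2 − 45 = -0.8
F=11: ŷ = -15 + 6·11 = 51; e = 50.4 − 51 = -0.6
F=12: ŷ = -15 + 6·12 = 57; e = 56.5 − 57 = -0.5
F=14: ŷ = -15 + 6·14 = 69; e = 69.7 − 69 = 0.7

-0.1, 0.3, 1, -0.8, -0.6, -0.5, 0.7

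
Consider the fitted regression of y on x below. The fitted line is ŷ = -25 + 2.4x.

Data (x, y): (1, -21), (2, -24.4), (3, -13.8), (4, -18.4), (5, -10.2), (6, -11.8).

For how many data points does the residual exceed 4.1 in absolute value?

1

x=1: ŷ = -25 + 2.4·1 = -22.6; r = -21 − (-22.6) = 1.6
x=2: ŷ = -25 + 2.4·2 = -20.2; r = -24.4 − (-20.2) = -4.2
x=3: ŷ = -25 + 2.4·3 = -17.8; r = -13.8 − (-17.8) = 4
x=4: ŷ = -25 + 2.4·4 = -15.4; r = -18.4 − (-15.4) = -3
x=5: ŷ = -25 + 2.4·5 = -13; r = -10.2 − (-13) = 2.8
x=6: ŷ = -25 + 2.4·6 = -10.6; r = -11.8 − (-10.6) = -1.2
|r| > 4.1: x=2 (|r|=4.2) → 1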